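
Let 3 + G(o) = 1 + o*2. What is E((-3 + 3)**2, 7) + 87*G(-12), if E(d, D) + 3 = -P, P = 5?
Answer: -2270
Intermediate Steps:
E(d, D) = -8 (E(d, D) = -3 - 1*5 = -3 - 5 = -8)
G(o) = -2 + 2*o (G(o) = -3 + (1 + o*2) = -3 + (1 + 2*o) = -2 + 2*o)
E((-3 + 3)**2, 7) + 87*G(-12) = -8 + 87*(-2 + 2*(-12)) = -8 + 87*(-2 - 24) = -8 + 87*(-26) = -8 - 2262 = -2270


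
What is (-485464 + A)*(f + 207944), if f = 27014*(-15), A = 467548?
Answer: 3534217656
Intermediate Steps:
f = -405210
(-485464 + A)*(f + 207944) = (-485464 + 467548)*(-405210 + 207944) = -17916*(-197266) = 3534217656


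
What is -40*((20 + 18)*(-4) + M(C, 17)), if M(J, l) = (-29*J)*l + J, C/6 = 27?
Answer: 3194240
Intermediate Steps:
C = 162 (C = 6*27 = 162)
M(J, l) = J - 29*J*l (M(J, l) = -29*J*l + J = J - 29*J*l)
-40*((20 + 18)*(-4) + M(C, 17)) = -40*((20 + 18)*(-4) + 162*(1 - 29*17)) = -40*(38*(-4) + 162*(1 - 493)) = -40*(-152 + 162*(-492)) = -40*(-152 - 79704) = -40*(-79856) = 3194240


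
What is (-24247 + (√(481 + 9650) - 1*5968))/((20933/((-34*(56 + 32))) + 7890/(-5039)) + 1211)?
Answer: -41412920720/1648070991 + 1370608*√10131/1648070991 ≈ -25.044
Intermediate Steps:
(-24247 + (√(481 + 9650) - 1*5968))/((20933/((-34*(56 + 32))) + 7890/(-5039)) + 1211) = (-24247 + (√10131 - 5968))/((20933/((-34*88)) + 7890*(-1/5039)) + 1211) = (-24247 + (-5968 + √10131))/((20933/(-2992) - 7890/5039) + 1211) = (-30215 + √10131)/((20933*(-1/2992) - 7890/5039) + 1211) = (-30215 + √10131)/((-1903/272 - 7890/5039) + 1211) = (-30215 + √10131)/(-11735297/1370608 + 1211) = (-30215 + √10131)/(1648070991/1370608) = (-30215 + √10131)*(1370608/1648070991) = -41412920720/1648070991 + 1370608*√10131/1648070991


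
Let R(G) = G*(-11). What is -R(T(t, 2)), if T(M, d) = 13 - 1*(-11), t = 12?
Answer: 264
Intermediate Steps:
T(M, d) = 24 (T(M, d) = 13 + 11 = 24)
R(G) = -11*G
-R(T(t, 2)) = -(-11)*24 = -1*(-264) = 264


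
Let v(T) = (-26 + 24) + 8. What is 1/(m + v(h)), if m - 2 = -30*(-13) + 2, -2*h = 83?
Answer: 1/400 ≈ 0.0025000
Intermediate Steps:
h = -83/2 (h = -½*83 = -83/2 ≈ -41.500)
m = 394 (m = 2 + (-30*(-13) + 2) = 2 + (390 + 2) = 2 + 392 = 394)
v(T) = 6 (v(T) = -2 + 8 = 6)
1/(m + v(h)) = 1/(394 + 6) = 1/400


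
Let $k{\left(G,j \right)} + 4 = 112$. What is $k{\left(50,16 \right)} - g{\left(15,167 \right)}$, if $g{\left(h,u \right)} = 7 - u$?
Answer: $268$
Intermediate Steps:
$k{\left(G,j \right)} = 108$ ($k{\left(G,j \right)} = -4 + 112 = 108$)
$k{\left(50,16 \right)} - g{\left(15,167 \right)} = 108 - \left(7 - 167\right) = 108 - -160 = 108 + 160 = 268$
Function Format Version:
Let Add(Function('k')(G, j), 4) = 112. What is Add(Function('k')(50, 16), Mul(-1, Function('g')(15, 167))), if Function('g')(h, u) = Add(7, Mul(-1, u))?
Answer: 268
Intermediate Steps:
Function('k')(G, j) = 108 (Function('k')(G, j) = Add(-4, 112) = 108)
Add(Function('k')(50, 16), Mul(-1, Function('g')(15, 167))) = Add(108, Mul(-1, Add(7, Mul(-1, 167)))) = Add(108, Mul(-1, Add(7, -167))) = Add(108, Mul(-1, -160)) = Add(108, 160) = 268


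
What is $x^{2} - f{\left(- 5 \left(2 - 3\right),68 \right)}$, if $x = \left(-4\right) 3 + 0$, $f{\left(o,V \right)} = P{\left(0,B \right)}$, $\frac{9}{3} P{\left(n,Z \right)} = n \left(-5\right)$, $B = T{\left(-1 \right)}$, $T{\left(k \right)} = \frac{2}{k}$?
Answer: $144$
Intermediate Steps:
$B = -2$ ($B = \frac{2}{-1} = 2 \left(-1\right) = -2$)
$P{\left(n,Z \right)} = - \frac{5 n}{3}$ ($P{\left(n,Z \right)} = \frac{n \left(-5\right)}{3} = \frac{\left(-5\right) n}{3} = - \frac{5 n}{3}$)
$f{\left(o,V \right)} = 0$ ($f{\left(o,V \right)} = \left(- \frac{5}{3}\right) 0 = 0$)
$x = -12$ ($x = -12 + 0 = -12$)
$x^{2} - f{\left(- 5 \left(2 - 3\right),68 \right)} = \left(-12\right)^{2} - 0 = 144 + 0 = 144$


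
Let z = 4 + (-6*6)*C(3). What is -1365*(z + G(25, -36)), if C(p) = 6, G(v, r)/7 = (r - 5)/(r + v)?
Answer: 2791425/11 ≈ 2.5377e+5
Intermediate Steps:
G(v, r) = 7*(-5 + r)/(r + v) (G(v, r) = 7*((r - 5)/(r + v)) = 7*((-5 + r)/(r + v)) = 7*(-5 + r)/(r + v))
z = -212 (z = 4 - 6*6*6 = 4 - 36*6 = 4 - 216 = -212)
-1365*(z + G(25, -36)) = -1365*(-212 + 7*(-5 - 36)/(-36 + 25)) = -1365*(-212 + 7*(-41)/(-11)) = -1365*(-212 + 7*(-1/11)*(-41)) = -1365*(-212 + 287/11) = -1365*(-2045/11) = 2791425/11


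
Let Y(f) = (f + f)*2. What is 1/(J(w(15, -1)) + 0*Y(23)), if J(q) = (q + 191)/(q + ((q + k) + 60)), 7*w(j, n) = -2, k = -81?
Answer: -151/1335 ≈ -0.11311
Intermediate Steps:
Y(f) = 4*f (Y(f) = (2*f)*2 = 4*f)
w(j, n) = -2/7 (w(j, n) = (⅐)*(-2) = -2/7)
J(q) = (191 + q)/(-21 + 2*q) (J(q) = (q + 191)/(q + ((q - 81) + 60)) = (191 + q)/(q + ((-81 + q) + 60)) = (191 + q)/(q + (-21 + q)) = (191 + q)/(-21 + 2*q))
1/(J(w(15, -1)) + 0*Y(23)) = 1/((191 - 2/7)/(-21 + 2*(-2/7)) + 0*(4*23)) = 1/((1335/7)/(-21 - 4/7) + 0*92) = 1/((1335/7)/(-151/7) + 0) = 1/(-7/151*1335/7 + 0) = 1/(-1335/151 + 0) = 1/(-1335/151) = -151/1335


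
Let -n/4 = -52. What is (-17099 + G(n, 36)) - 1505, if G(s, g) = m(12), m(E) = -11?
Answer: -18615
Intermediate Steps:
n = 208 (n = -4*(-52) = 208)
G(s, g) = -11
(-17099 + G(n, 36)) - 1505 = (-17099 - 11) - 1505 = -17110 - 1505 = -18615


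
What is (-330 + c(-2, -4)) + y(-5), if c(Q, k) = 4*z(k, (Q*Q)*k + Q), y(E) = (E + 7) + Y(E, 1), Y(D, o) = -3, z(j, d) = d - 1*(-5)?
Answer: -383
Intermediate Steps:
z(j, d) = 5 + d (z(j, d) = d + 5 = 5 + d)
y(E) = 4 + E (y(E) = (E + 7) - 3 = (7 + E) - 3 = 4 + E)
c(Q, k) = 20 + 4*Q + 4*k*Q² (c(Q, k) = 4*(5 + ((Q*Q)*k + Q)) = 4*(5 + (Q²*k + Q)) = 4*(5 + (k*Q² + Q)) = 4*(5 + (Q + k*Q²)) = 4*(5 + Q + k*Q²) = 20 + 4*Q + 4*k*Q²)
(-330 + c(-2, -4)) + y(-5) = (-330 + (20 + 4*(-2)*(1 - 2*(-4)))) + (4 - 5) = (-330 + (20 + 4*(-2)*(1 + 8))) - 1 = (-330 + (20 + 4*(-2)*9)) - 1 = (-330 + (20 - 72)) - 1 = (-330 - 52) - 1 = -382 - 1 = -383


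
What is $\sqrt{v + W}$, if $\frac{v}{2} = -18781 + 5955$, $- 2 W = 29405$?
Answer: $\frac{i \sqrt{161418}}{2} \approx 200.88 i$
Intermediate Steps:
$W = - \frac{29405}{2}$ ($W = \left(- \frac{1}{2}\right) 29405 = - \frac{29405}{2} \approx -14703.0$)
$v = -25652$ ($v = 2 \left(-18781 + 5955\right) = 2 \left(-12826\right) = -25652$)
$\sqrt{v + W} = \sqrt{-25652 - \frac{29405}{2}} = \sqrt{- \frac{80709}{2}} = \frac{i \sqrt{161418}}{2}$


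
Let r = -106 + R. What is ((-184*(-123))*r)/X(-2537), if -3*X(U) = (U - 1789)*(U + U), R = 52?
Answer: 305532/1829177 ≈ 0.16703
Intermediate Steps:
X(U) = -2*U*(-1789 + U)/3 (X(U) = -(U - 1789)*(U + U)/3 = -(-1789 + U)*2*U/3 = -2*U*(-1789 + U)/3)
r = -54 (r = -106 + 52 = -54)
((-184*(-123))*r)/X(-2537) = (-184*(-123)*(-54))/(((⅔)*(-2537)*(1789 - 1*(-2537)))) = (22632*(-54))/(((⅔)*(-2537)*(1789 + 2537))) = -1222128/((⅔)*(-2537)*4326) = -1222128/(-7316708) = -1222128*(-1/7316708) = 305532/1829177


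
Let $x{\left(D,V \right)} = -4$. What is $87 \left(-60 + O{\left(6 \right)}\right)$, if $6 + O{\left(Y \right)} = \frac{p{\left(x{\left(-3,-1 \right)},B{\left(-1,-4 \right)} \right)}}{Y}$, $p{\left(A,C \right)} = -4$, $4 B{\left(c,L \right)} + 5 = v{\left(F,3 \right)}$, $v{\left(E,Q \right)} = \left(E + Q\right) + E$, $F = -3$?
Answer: $-5800$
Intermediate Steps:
$v{\left(E,Q \right)} = Q + 2 E$
$B{\left(c,L \right)} = -2$ ($B{\left(c,L \right)} = - \frac{5}{4} + \frac{3 + 2 \left(-3\right)}{4} = - \frac{5}{4} + \frac{3 - 6}{4} = - \frac{5}{4} + \frac{1}{4} \left(-3\right) = - \frac{5}{4} - \frac{3}{4} = -2$)
$O{\left(Y \right)} = -6 - \frac{4}{Y}$
$87 \left(-60 + O{\left(6 \right)}\right) = 87 \left(-60 - \left(6 + \frac{4}{6}\right)\right) = 87 \left(-60 - \frac{20}{3}\right) = 87 \left(- \frac{200}{3}\right) = -5800$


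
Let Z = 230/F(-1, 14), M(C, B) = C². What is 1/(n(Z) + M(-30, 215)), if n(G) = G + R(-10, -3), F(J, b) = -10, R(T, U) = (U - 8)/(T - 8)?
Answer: 18/15797 ≈ 0.0011395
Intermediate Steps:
R(T, U) = (-8 + U)/(-8 + T)
Z = -23 (Z = 230/(-10) = 230*(-⅒) = -23)
n(G) = 11/18 + G (n(G) = G + (-8 - 3)/(-8 - 10) = G - 11/(-18) = G - 1/18*(-11) = G + 11/18 = 11/18 + G)
1/(n(Z) + M(-30, 215)) = 1/((11/18 - 23) + (-30)²) = 1/(-403/18 + 900) = 1/(15797/18) = 18/15797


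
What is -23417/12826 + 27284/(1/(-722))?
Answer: -252660013065/12826 ≈ -1.9699e+7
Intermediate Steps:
-23417/12826 + 27284/(1/(-722)) = -23417*1/12826 + 27284/(-1/722) = -23417/12826 + 27284*(-722) = -23417/12826 - 19699048 = -252660013065/12826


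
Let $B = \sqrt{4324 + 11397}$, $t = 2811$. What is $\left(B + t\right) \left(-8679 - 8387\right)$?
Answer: $-47972526 - 17066 \sqrt{15721} \approx -5.0112 \cdot 10^{7}$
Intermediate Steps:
$B = \sqrt{15721} \approx 125.38$
$\left(B + t\right) \left(-8679 - 8387\right) = \left(\sqrt{15721} + 2811\right) \left(-8679 - 8387\right) = \left(2811 + \sqrt{15721}\right) \left(-17066\right) = -47972526 - 17066 \sqrt{15721}$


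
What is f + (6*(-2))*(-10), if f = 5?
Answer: 125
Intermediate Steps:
f + (6*(-2))*(-10) = 5 + (6*(-2))*(-10) = 5 - 12*(-10) = 5 + 120 = 125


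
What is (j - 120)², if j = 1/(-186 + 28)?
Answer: 359519521/24964 ≈ 14402.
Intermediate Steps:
j = -1/158 (j = 1/(-158) = -1/158 ≈ -0.0063291)
(j - 120)² = (-1/158 - 120)² = (-18961/158)² = 359519521/24964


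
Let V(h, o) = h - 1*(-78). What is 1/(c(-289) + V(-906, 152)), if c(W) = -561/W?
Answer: -17/14043 ≈ -0.0012106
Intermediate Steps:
V(h, o) = 78 + h (V(h, o) = h + 78 = 78 + h)
1/(c(-289) + V(-906, 152)) = 1/(-561/(-289) + (78 - 906)) = 1/(-561*(-1/289) - 828) = 1/(33/17 - 828) = 1/(-14043/17) = -17/14043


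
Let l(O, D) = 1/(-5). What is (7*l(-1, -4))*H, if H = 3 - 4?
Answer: 7/5 ≈ 1.4000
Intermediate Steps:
l(O, D) = -⅕
H = -1
(7*l(-1, -4))*H = (7*(-⅕))*(-1) = -7/5*(-1) = 7/5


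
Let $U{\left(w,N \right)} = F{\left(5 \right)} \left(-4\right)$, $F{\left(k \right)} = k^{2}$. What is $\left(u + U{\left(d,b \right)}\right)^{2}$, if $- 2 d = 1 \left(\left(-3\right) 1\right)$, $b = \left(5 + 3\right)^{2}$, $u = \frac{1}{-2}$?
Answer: $\frac{40401}{4} \approx 10100.0$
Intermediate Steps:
$u = - \frac{1}{2} \approx -0.5$
$b = 64$ ($b = 8^{2} = 64$)
$d = \frac{3}{2}$ ($d = - \frac{1 \left(\left(-3\right) 1\right)}{2} = - \frac{1 \left(-3\right)}{2} = \left(- \frac{1}{2}\right) \left(-3\right) = \frac{3}{2} \approx 1.5$)
$U{\left(w,N \right)} = -100$ ($U{\left(w,N \right)} = 5^{2} \left(-4\right) = 25 \left(-4\right) = -100$)
$\left(u + U{\left(d,b \right)}\right)^{2} = \left(- \frac{1}{2} - 100\right)^{2} = \left(- \frac{201}{2}\right)^{2} = \frac{40401}{4}$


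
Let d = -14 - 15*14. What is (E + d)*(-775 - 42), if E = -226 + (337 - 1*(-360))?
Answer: -201799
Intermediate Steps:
E = 471 (E = -226 + (337 + 360) = -226 + 697 = 471)
d = -224 (d = -14 - 210 = -224)
(E + d)*(-775 - 42) = (471 - 224)*(-775 - 42) = 247*(-817) = -201799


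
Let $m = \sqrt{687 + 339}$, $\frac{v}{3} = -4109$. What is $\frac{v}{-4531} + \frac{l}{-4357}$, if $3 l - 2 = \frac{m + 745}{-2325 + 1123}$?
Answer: $\frac{64555398635}{23729363534} + \frac{\sqrt{114}}{5237114} \approx 2.7205$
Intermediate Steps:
$v = -12327$ ($v = 3 \left(-4109\right) = -12327$)
$m = 3 \sqrt{114}$ ($m = \sqrt{1026} = 3 \sqrt{114} \approx 32.031$)
$l = \frac{553}{1202} - \frac{\sqrt{114}}{1202}$ ($l = \frac{2}{3} + \frac{\left(3 \sqrt{114} + 745\right) \frac{1}{-2325 + 1123}}{3} = \frac{2}{3} + \frac{\left(745 + 3 \sqrt{114}\right) \frac{1}{-1202}}{3} = \frac{2}{3} + \frac{\left(745 + 3 \sqrt{114}\right) \left(- \frac{1}{1202}\right)}{3} = \frac{2}{3} + \frac{- \frac{745}{1202} - \frac{3 \sqrt{114}}{1202}}{3} = \frac{2}{3} - \left(\frac{745}{3606} + \frac{\sqrt{114}}{1202}\right) = \frac{553}{1202} - \frac{\sqrt{114}}{1202} \approx 0.45118$)
$\frac{v}{-4531} + \frac{l}{-4357} = - \frac{12327}{-4531} + \frac{\frac{553}{1202} - \frac{\sqrt{114}}{1202}}{-4357} = \left(-12327\right) \left(- \frac{1}{4531}\right) + \left(\frac{553}{1202} - \frac{\sqrt{114}}{1202}\right) \left(- \frac{1}{4357}\right) = \frac{12327}{4531} - \left(\frac{553}{5237114} - \frac{\sqrt{114}}{5237114}\right) = \frac{64555398635}{23729363534} + \frac{\sqrt{114}}{5237114}$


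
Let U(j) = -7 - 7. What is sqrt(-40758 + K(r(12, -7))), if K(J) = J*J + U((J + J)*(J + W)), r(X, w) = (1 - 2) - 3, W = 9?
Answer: 2*I*sqrt(10189) ≈ 201.88*I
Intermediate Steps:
r(X, w) = -4 (r(X, w) = -1 - 3 = -4)
U(j) = -14
K(J) = -14 + J**2 (K(J) = J*J - 14 = J**2 - 14 = -14 + J**2)
sqrt(-40758 + K(r(12, -7))) = sqrt(-40758 + (-14 + (-4)**2)) = sqrt(-40758 + (-14 + 16)) = sqrt(-40758 + 2) = sqrt(-40756) = 2*I*sqrt(10189)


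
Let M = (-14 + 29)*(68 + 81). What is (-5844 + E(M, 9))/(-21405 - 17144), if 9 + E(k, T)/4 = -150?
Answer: 6480/38549 ≈ 0.16810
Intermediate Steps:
M = 2235 (M = 15*149 = 2235)
E(k, T) = -636 (E(k, T) = -36 + 4*(-150) = -36 - 600 = -636)
(-5844 + E(M, 9))/(-21405 - 17144) = (-5844 - 636)/(-21405 - 17144) = -6480/(-38549) = -6480*(-1/38549) = 6480/38549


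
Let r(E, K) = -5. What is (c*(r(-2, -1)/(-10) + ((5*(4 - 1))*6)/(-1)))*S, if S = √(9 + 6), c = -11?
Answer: 1969*√15/2 ≈ 3813.0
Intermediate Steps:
S = √15 ≈ 3.8730
(c*(r(-2, -1)/(-10) + ((5*(4 - 1))*6)/(-1)))*S = (-11*(-5/(-10) + ((5*(4 - 1))*6)/(-1)))*√15 = (-11*(-5*(-⅒) + ((5*3)*6)*(-1)))*√15 = (-11*(½ + (15*6)*(-1)))*√15 = (-11*(½ + 90*(-1)))*√15 = (-11*(½ - 90))*√15 = (-11*(-179/2))*√15 = 1969*√15/2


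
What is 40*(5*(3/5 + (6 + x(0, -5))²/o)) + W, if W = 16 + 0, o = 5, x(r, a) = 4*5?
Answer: 27176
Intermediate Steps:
x(r, a) = 20
W = 16
40*(5*(3/5 + (6 + x(0, -5))²/o)) + W = 40*(5*(3/5 + (6 + 20)²/5)) + 16 = 40*(5*(3*(⅕) + 26²*(⅕))) + 16 = 40*(5*(⅗ + 676*(⅕))) + 16 = 40*(5*(⅗ + 676/5)) + 16 = 40*(5*(679/5)) + 16 = 40*679 + 16 = 27160 + 16 = 27176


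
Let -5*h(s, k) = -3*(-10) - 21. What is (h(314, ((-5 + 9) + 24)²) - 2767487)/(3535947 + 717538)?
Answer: -13837444/21267425 ≈ -0.65064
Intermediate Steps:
h(s, k) = -9/5 (h(s, k) = -(-3*(-10) - 21)/5 = -(30 - 21)/5 = -⅕*9 = -9/5)
(h(314, ((-5 + 9) + 24)²) - 2767487)/(3535947 + 717538) = (-9/5 - 2767487)/(3535947 + 717538) = -13837444/5/4253485 = -13837444/5*1/4253485 = -13837444/21267425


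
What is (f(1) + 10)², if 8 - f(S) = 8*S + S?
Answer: 81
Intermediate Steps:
f(S) = 8 - 9*S (f(S) = 8 - (8*S + S) = 8 - 9*S)
(f(1) + 10)² = ((8 - 9*1) + 10)² = ((8 - 9) + 10)² = (-1 + 10)² = 9² = 81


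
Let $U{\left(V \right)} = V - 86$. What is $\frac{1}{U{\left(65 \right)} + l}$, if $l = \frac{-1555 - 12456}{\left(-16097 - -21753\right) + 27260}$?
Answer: $- \frac{32916}{705247} \approx -0.046673$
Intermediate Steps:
$U{\left(V \right)} = -86 + V$
$l = - \frac{14011}{32916}$ ($l = - \frac{14011}{\left(-16097 + 21753\right) + 27260} = - \frac{14011}{5656 + 27260} = - \frac{14011}{32916} \approx -0.42566$)
$\frac{1}{U{\left(65 \right)} + l} = \frac{1}{\left(-86 + 65\right) - \frac{14011}{32916}} = \frac{1}{-21 - \frac{14011}{32916}} = \frac{1}{- \frac{705247}{32916}} = - \frac{32916}{705247}$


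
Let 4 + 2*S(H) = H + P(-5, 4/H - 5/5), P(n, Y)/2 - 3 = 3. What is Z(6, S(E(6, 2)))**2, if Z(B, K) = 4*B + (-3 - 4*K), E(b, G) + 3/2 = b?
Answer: 16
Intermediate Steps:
P(n, Y) = 12 (P(n, Y) = 6 + 2*3 = 6 + 6 = 12)
E(b, G) = -3/2 + b
S(H) = 4 + H/2 (S(H) = -2 + (H + 12)/2 = -2 + (12 + H)/2 = -2 + (6 + H/2) = 4 + H/2)
Z(B, K) = -3 - 4*K + 4*B
Z(6, S(E(6, 2)))**2 = (-3 - 4*(4 + (-3/2 + 6)/2) + 4*6)**2 = (-3 - 4*(4 + (1/2)*(9/2)) + 24)**2 = (-3 - 4*(4 + 9/4) + 24)**2 = (-3 - 4*25/4 + 24)**2 = (-3 - 25 + 24)**2 = (-4)**2 = 16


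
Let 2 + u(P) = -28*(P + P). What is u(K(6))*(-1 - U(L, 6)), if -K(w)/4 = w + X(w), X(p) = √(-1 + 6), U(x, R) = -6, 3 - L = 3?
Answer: 6710 + 1120*√5 ≈ 9214.4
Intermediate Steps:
L = 0 (L = 3 - 1*3 = 3 - 3 = 0)
X(p) = √5
K(w) = -4*w - 4*√5 (K(w) = -4*(w + √5) = -4*w - 4*√5)
u(P) = -2 - 56*P (u(P) = -2 - 28*(P + P) = -2 - 56*P)
u(K(6))*(-1 - U(L, 6)) = (-2 - 56*(-4*6 - 4*√5))*(-1 - 1*(-6)) = (-2 - 56*(-24 - 4*√5))*(-1 + 6) = (-2 + (1344 + 224*√5))*5 = (1342 + 224*√5)*5 = 6710 + 1120*√5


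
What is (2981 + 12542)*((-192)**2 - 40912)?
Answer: -62837104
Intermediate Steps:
(2981 + 12542)*((-192)**2 - 40912) = 15523*(36864 - 40912) = 15523*(-4048) = -62837104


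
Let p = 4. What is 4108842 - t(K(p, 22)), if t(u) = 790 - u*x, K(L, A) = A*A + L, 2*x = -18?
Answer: 4103660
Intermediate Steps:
x = -9 (x = (1/2)*(-18) = -9)
K(L, A) = L + A**2 (K(L, A) = A**2 + L = L + A**2)
t(u) = 790 + 9*u (t(u) = 790 - u*(-9) = 790 - (-9)*u = 790 + 9*u)
4108842 - t(K(p, 22)) = 4108842 - (790 + 9*(4 + 22**2)) = 4108842 - (790 + 9*(4 + 484)) = 4108842 - (790 + 9*488) = 4108842 - (790 + 4392) = 4108842 - 1*5182 = 4108842 - 5182 = 4103660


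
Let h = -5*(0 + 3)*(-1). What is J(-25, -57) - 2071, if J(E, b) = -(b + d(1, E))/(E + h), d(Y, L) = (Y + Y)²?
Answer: -20763/10 ≈ -2076.3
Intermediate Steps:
d(Y, L) = 4*Y² (d(Y, L) = (2*Y)² = 4*Y²)
h = 15 (h = -15*(-1) = -5*(-3) = 15)
J(E, b) = -(4 + b)/(15 + E) (J(E, b) = -(b + 4*1²)/(E + 15) = -(b + 4*1)/(15 + E) = -(b + 4)/(15 + E) = -(4 + b)/(15 + E))
J(-25, -57) - 2071 = (-4 - 1*(-57))/(15 - 25) - 2071 = (-4 + 57)/(-10) - 2071 = -⅒*53 - 2071 = -53/10 - 2071 = -20763/10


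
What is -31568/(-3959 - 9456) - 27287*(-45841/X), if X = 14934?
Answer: 16780803504817/200339610 ≈ 83762.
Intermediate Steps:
-31568/(-3959 - 9456) - 27287*(-45841/X) = -31568/(-3959 - 9456) - 27287/(14934/(-45841)) = -31568/(-13415) - 27287/(14934*(-1/45841)) = -31568*(-1/13415) - 27287/(-14934/45841) = 31568/13415 - 27287*(-45841/14934) = 31568/13415 + 1250863367/14934 = 16780803504817/200339610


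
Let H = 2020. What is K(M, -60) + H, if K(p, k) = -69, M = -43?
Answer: 1951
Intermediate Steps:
K(M, -60) + H = -69 + 2020 = 1951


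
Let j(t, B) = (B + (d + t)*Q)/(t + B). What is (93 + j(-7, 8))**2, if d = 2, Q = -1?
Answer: 11236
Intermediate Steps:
j(t, B) = (-2 + B - t)/(B + t) (j(t, B) = (B + (2 + t)*(-1))/(t + B) = (B + (-2 - t))/(B + t) = (-2 + B - t)/(B + t))
(93 + j(-7, 8))**2 = (93 + (-2 + 8 - 1*(-7))/(8 - 7))**2 = (93 + (-2 + 8 + 7)/1)**2 = (93 + 1*13)**2 = (93 + 13)**2 = 106**2 = 11236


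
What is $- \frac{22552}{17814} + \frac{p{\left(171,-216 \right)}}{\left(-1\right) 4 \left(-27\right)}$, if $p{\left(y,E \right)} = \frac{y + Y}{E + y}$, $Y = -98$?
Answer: $- \frac{18483857}{14429340} \approx -1.281$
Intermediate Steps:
$p{\left(y,E \right)} = \frac{-98 + y}{E + y}$ ($p{\left(y,E \right)} = \frac{y - 98}{E + y} = \frac{-98 + y}{E + y}$)
$- \frac{22552}{17814} + \frac{p{\left(171,-216 \right)}}{\left(-1\right) 4 \left(-27\right)} = - \frac{22552}{17814} + \frac{\frac{1}{-216 + 171} \left(-98 + 171\right)}{\left(-1\right) 4 \left(-27\right)} = \left(-22552\right) \frac{1}{17814} + \frac{\frac{1}{-45} \cdot 73}{\left(-4\right) \left(-27\right)} = - \frac{11276}{8907} + \frac{\left(- \frac{1}{45}\right) 73}{108} = - \frac{11276}{8907} - \frac{73}{4860} = - \frac{18483857}{14429340}$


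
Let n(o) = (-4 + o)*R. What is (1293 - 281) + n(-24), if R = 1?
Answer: 984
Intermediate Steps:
n(o) = -4 + o (n(o) = (-4 + o)*1 = -4 + o)
(1293 - 281) + n(-24) = (1293 - 281) + (-4 - 24) = 1012 - 28 = 984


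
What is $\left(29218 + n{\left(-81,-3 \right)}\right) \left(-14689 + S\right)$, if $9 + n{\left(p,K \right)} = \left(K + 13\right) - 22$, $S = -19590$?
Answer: $-1000843963$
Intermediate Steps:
$n{\left(p,K \right)} = -18 + K$ ($n{\left(p,K \right)} = -9 + \left(\left(K + 13\right) - 22\right) = -9 + \left(\left(13 + K\right) - 22\right) = -9 + \left(-9 + K\right) = -18 + K$)
$\left(29218 + n{\left(-81,-3 \right)}\right) \left(-14689 + S\right) = \left(29218 - 21\right) \left(-14689 - 19590\right) = \left(29218 - 21\right) \left(-34279\right) = 29197 \left(-34279\right) = -1000843963$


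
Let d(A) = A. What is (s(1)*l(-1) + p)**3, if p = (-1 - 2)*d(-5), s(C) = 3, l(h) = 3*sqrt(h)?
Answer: -270 + 5346*I ≈ -270.0 + 5346.0*I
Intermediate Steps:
p = 15 (p = (-1 - 2)*(-5) = -3*(-5) = 15)
(s(1)*l(-1) + p)**3 = (3*(3*sqrt(-1)) + 15)**3 = (3*(3*I) + 15)**3 = (9*I + 15)**3 = (15 + 9*I)**3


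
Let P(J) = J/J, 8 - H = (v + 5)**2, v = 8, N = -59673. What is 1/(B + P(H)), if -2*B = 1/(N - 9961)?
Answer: 139268/139269 ≈ 0.99999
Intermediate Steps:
B = 1/139268 (B = -1/(2*(-59673 - 9961)) = -1/2/(-69634) = -1/2*(-1/69634) = 1/139268 ≈ 7.1804e-6)
H = -161 (H = 8 - (8 + 5)**2 = 8 - 1*13**2 = 8 - 1*169 = 8 - 169 = -161)
P(J) = 1
1/(B + P(H)) = 1/(1/139268 + 1) = 1/(139269/139268) = 139268/139269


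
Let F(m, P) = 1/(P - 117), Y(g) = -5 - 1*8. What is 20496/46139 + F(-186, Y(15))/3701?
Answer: 9861194341/22198857070 ≈ 0.44422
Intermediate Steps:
Y(g) = -13 (Y(g) = -5 - 8 = -13)
F(m, P) = 1/(-117 + P)
20496/46139 + F(-186, Y(15))/3701 = 20496/46139 + 1/(-117 - 13*3701) = 20496*(1/46139) + (1/3701)/(-130) = 20496/46139 - 1/130*1/3701 = 20496/46139 - 1/481130 = 9861194341/22198857070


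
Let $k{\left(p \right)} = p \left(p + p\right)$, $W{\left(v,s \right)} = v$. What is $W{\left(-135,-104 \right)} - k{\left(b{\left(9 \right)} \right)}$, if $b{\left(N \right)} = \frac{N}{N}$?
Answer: $-137$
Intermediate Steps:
$b{\left(N \right)} = 1$
$k{\left(p \right)} = 2 p^{2}$ ($k{\left(p \right)} = p 2 p = 2 p^{2}$)
$W{\left(-135,-104 \right)} - k{\left(b{\left(9 \right)} \right)} = -135 - 2 \cdot 1^{2} = -135 - 2 \cdot 1 = -135 - 2 = -137$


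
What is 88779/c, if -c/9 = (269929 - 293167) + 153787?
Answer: -29593/391647 ≈ -0.075560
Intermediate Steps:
c = -1174941 (c = -9*((269929 - 293167) + 153787) = -9*(-23238 + 153787) = -9*130549 = -1174941)
88779/c = 88779/(-1174941) = 88779*(-1/1174941) = -29593/391647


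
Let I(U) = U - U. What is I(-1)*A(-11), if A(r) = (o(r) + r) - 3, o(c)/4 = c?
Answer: 0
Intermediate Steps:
I(U) = 0
o(c) = 4*c
A(r) = -3 + 5*r (A(r) = (4*r + r) - 3 = 5*r - 3 = -3 + 5*r)
I(-1)*A(-11) = 0*(-3 + 5*(-11)) = 0*(-3 - 55) = 0*(-58) = 0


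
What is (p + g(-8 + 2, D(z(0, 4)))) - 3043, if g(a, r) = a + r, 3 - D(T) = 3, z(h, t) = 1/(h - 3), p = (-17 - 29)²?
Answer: -933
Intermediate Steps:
p = 2116 (p = (-46)² = 2116)
z(h, t) = 1/(-3 + h)
D(T) = 0 (D(T) = 3 - 1*3 = 3 - 3 = 0)
(p + g(-8 + 2, D(z(0, 4)))) - 3043 = (2116 + ((-8 + 2) + 0)) - 3043 = (2116 + (-6 + 0)) - 3043 = (2116 - 6) - 3043 = 2110 - 3043 = -933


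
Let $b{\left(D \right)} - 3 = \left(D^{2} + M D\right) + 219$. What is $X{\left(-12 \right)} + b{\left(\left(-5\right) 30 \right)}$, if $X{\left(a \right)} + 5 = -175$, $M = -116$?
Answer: $39942$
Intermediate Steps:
$b{\left(D \right)} = 222 + D^{2} - 116 D$ ($b{\left(D \right)} = 3 + \left(\left(D^{2} - 116 D\right) + 219\right) = 3 + \left(219 + D^{2} - 116 D\right) = 222 + D^{2} - 116 D$)
$X{\left(a \right)} = -180$ ($X{\left(a \right)} = -5 - 175 = -180$)
$X{\left(-12 \right)} + b{\left(\left(-5\right) 30 \right)} = -180 + \left(222 + \left(\left(-5\right) 30\right)^{2} - 116 \left(\left(-5\right) 30\right)\right) = -180 + \left(222 + \left(-150\right)^{2} - -17400\right) = -180 + \left(222 + 22500 + 17400\right) = -180 + 40122 = 39942$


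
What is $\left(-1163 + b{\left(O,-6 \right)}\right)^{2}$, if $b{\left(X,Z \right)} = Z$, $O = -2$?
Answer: $1366561$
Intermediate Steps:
$\left(-1163 + b{\left(O,-6 \right)}\right)^{2} = \left(-1163 - 6\right)^{2} = \left(-1169\right)^{2} = 1366561$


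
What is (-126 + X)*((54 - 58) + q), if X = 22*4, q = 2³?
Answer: -152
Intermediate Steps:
q = 8
X = 88
(-126 + X)*((54 - 58) + q) = (-126 + 88)*((54 - 58) + 8) = -38*(-4 + 8) = -38*4 = -152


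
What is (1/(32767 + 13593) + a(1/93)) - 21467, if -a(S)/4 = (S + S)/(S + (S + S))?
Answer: -2986001237/139080 ≈ -21470.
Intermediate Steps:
a(S) = -8/3 (a(S) = -4*(S + S)/(S + (S + S)) = -4*2*S/(S + 2*S) = -4*2*S/(3*S) = -4*2*S*1/(3*S) = -4*⅔ = -8/3)
(1/(32767 + 13593) + a(1/93)) - 21467 = (1/(32767 + 13593) - 8/3) - 21467 = (1/46360 - 8/3) - 21467 = -370877/139080 - 21467 = -2986001237/139080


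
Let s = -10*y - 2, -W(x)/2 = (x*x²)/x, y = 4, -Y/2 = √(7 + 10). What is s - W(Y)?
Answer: 94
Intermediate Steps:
Y = -2*√17 (Y = -2*√(7 + 10) = -2*√17 ≈ -8.2462)
W(x) = -2*x² (W(x) = -2*x*x²/x = -2*x³/x = -2*x²)
s = -42 (s = -10*4 - 2 = -40 - 2 = -42)
s - W(Y) = -42 - (-2)*(-2*√17)² = -42 - (-2)*68 = -42 - 1*(-136) = -42 + 136 = 94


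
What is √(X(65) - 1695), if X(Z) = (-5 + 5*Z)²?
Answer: √100705 ≈ 317.34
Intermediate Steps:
√(X(65) - 1695) = √(25*(-1 + 65)² - 1695) = √(25*64² - 1695) = √(25*4096 - 1695) = √(102400 - 1695) = √100705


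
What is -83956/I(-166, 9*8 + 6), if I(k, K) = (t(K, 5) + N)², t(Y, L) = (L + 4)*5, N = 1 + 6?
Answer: -20989/676 ≈ -31.049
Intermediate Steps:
N = 7
t(Y, L) = 20 + 5*L (t(Y, L) = (4 + L)*5 = 20 + 5*L)
I(k, K) = 2704 (I(k, K) = ((20 + 5*5) + 7)² = ((20 + 25) + 7)² = (45 + 7)² = 52² = 2704)
-83956/I(-166, 9*8 + 6) = -83956/2704 = -83956*1/2704 = -20989/676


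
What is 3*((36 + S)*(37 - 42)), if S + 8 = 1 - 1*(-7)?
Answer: -540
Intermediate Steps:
S = 0 (S = -8 + (1 - 1*(-7)) = -8 + (1 + 7) = -8 + 8 = 0)
3*((36 + S)*(37 - 42)) = 3*((36 + 0)*(37 - 42)) = 3*(36*(-5)) = 3*(-180) = -540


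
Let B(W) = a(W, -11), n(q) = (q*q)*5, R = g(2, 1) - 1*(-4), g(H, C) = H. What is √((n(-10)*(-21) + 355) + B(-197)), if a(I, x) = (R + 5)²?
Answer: 2*I*√2506 ≈ 100.12*I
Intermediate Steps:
R = 6 (R = 2 - 1*(-4) = 2 + 4 = 6)
a(I, x) = 121 (a(I, x) = (6 + 5)² = 11² = 121)
n(q) = 5*q² (n(q) = q²*5 = 5*q²)
B(W) = 121
√((n(-10)*(-21) + 355) + B(-197)) = √(((5*(-10)²)*(-21) + 355) + 121) = √(((5*100)*(-21) + 355) + 121) = √((500*(-21) + 355) + 121) = √((-10500 + 355) + 121) = √(-10145 + 121) = √(-10024) = 2*I*√2506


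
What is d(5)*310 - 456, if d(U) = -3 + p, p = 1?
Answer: -1076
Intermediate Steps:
d(U) = -2 (d(U) = -3 + 1 = -2)
d(5)*310 - 456 = -2*310 - 456 = -620 - 456 = -1076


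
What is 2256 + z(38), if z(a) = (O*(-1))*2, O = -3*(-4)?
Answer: 2232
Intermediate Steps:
O = 12
z(a) = -24 (z(a) = (12*(-1))*2 = -12*2 = -24)
2256 + z(38) = 2256 - 24 = 2232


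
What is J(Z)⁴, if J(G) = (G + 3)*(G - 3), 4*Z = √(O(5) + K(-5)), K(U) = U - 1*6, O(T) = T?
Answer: 31640625/4096 ≈ 7724.8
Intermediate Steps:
K(U) = -6 + U (K(U) = U - 6 = -6 + U)
Z = I*√6/4 (Z = √(5 + (-6 - 5))/4 = √(5 - 11)/4 = √(-6)/4 = (I*√6)/4 = I*√6/4 ≈ 0.61237*I)
J(G) = (-3 + G)*(3 + G) (J(G) = (3 + G)*(-3 + G) = (-3 + G)*(3 + G))
J(Z)⁴ = (-9 + (I*√6/4)²)⁴ = (-9 - 3/8)⁴ = (-75/8)⁴ = 31640625/4096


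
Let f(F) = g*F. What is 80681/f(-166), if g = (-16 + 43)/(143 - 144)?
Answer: 80681/4482 ≈ 18.001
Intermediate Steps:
g = -27 (g = 27/(-1) = 27*(-1) = -27)
f(F) = -27*F
80681/f(-166) = 80681/((-27*(-166))) = 80681/4482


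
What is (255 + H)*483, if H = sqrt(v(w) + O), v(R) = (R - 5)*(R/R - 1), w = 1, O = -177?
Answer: 123165 + 483*I*sqrt(177) ≈ 1.2317e+5 + 6425.9*I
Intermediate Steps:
v(R) = 0 (v(R) = (-5 + R)*(1 - 1) = (-5 + R)*0 = 0)
H = I*sqrt(177) (H = sqrt(0 - 177) = sqrt(-177) = I*sqrt(177) ≈ 13.304*I)
(255 + H)*483 = (255 + I*sqrt(177))*483 = 123165 + 483*I*sqrt(177)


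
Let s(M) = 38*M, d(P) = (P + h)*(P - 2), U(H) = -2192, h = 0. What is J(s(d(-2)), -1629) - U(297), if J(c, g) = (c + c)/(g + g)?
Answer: 3570464/1629 ≈ 2191.8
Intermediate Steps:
d(P) = P*(-2 + P) (d(P) = (P + 0)*(P - 2) = P*(-2 + P))
J(c, g) = c/g (J(c, g) = (2*c)/((2*g)) = (2*c)*(1/(2*g)) = c/g)
J(s(d(-2)), -1629) - U(297) = (38*(-2*(-2 - 2)))/(-1629) - 1*(-2192) = (38*(-2*(-4)))*(-1/1629) + 2192 = (38*8)*(-1/1629) + 2192 = 304*(-1/1629) + 2192 = -304/1629 + 2192 = 3570464/1629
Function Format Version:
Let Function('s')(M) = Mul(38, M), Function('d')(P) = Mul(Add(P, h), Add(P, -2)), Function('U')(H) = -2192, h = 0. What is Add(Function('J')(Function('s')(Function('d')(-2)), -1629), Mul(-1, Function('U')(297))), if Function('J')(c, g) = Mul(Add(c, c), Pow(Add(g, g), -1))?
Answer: Rational(3570464, 1629) ≈ 2191.8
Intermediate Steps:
Function('d')(P) = Mul(P, Add(-2, P)) (Function('d')(P) = Mul(Add(P, 0), Add(P, -2)) = Mul(P, Add(-2, P)))
Function('J')(c, g) = Mul(c, Pow(g, -1)) (Function('J')(c, g) = Mul(Mul(2, c), Pow(Mul(2, g), -1)) = Mul(Mul(2, c), Mul(Rational(1, 2), Pow(g, -1))) = Mul(c, Pow(g, -1)))
Add(Function('J')(Function('s')(Function('d')(-2)), -1629), Mul(-1, Function('U')(297))) = Add(Mul(Mul(38, Mul(-2, Add(-2, -2))), Pow(-1629, -1)), Mul(-1, -2192)) = Add(Mul(Mul(38, Mul(-2, -4)), Rational(-1, 1629)), 2192) = Add(Mul(Mul(38, 8), Rational(-1, 1629)), 2192) = Add(Mul(304, Rational(-1, 1629)), 2192) = Add(Rational(-304, 1629), 2192) = Rational(3570464, 1629)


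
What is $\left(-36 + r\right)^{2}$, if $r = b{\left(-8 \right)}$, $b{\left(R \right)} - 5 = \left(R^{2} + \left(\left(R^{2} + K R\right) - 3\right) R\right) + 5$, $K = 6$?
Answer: $4356$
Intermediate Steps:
$b{\left(R \right)} = 10 + R^{2} + R \left(-3 + R^{2} + 6 R\right)$ ($b{\left(R \right)} = 5 + \left(\left(R^{2} + \left(\left(R^{2} + 6 R\right) - 3\right) R\right) + 5\right) = 5 + \left(\left(R^{2} + \left(-3 + R^{2} + 6 R\right) R\right) + 5\right) = 5 + \left(\left(R^{2} + R \left(-3 + R^{2} + 6 R\right)\right) + 5\right) = 5 + \left(5 + R^{2} + R \left(-3 + R^{2} + 6 R\right)\right) = 10 + R^{2} + R \left(-3 + R^{2} + 6 R\right)$)
$r = -30$ ($r = 10 + \left(-8\right)^{3} - -24 + 7 \left(-8\right)^{2} = 10 - 512 + 24 + 7 \cdot 64 = 10 - 512 + 24 + 448 = -30$)
$\left(-36 + r\right)^{2} = \left(-36 - 30\right)^{2} = \left(-66\right)^{2} = 4356$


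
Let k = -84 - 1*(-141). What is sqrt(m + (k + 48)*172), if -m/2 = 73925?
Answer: I*sqrt(129790) ≈ 360.26*I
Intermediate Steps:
k = 57 (k = -84 + 141 = 57)
m = -147850 (m = -2*73925 = -147850)
sqrt(m + (k + 48)*172) = sqrt(-147850 + (57 + 48)*172) = sqrt(-147850 + 105*172) = sqrt(-147850 + 18060) = sqrt(-129790) = I*sqrt(129790)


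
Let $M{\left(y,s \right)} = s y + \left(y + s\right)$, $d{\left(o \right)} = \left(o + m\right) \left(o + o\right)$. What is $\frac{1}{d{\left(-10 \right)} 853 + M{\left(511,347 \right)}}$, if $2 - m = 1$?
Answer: $\frac{1}{331715} \approx 3.0146 \cdot 10^{-6}$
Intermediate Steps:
$m = 1$ ($m = 2 - 1 = 1$)
$d{\left(o \right)} = 2 o \left(1 + o\right)$ ($d{\left(o \right)} = \left(o + 1\right) \left(o + o\right) = \left(1 + o\right) 2 o = 2 o \left(1 + o\right)$)
$M{\left(y,s \right)} = s + y + s y$ ($M{\left(y,s \right)} = s y + \left(s + y\right) = s + y + s y$)
$\frac{1}{d{\left(-10 \right)} 853 + M{\left(511,347 \right)}} = \frac{1}{2 \left(-10\right) \left(1 - 10\right) 853 + \left(347 + 511 + 347 \cdot 511\right)} = \frac{1}{2 \left(-10\right) \left(-9\right) 853 + \left(347 + 511 + 177317\right)} = \frac{1}{180 \cdot 853 + 178175} = \frac{1}{153540 + 178175} = \frac{1}{331715}$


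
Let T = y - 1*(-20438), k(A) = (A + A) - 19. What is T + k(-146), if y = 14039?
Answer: 34166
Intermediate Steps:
k(A) = -19 + 2*A (k(A) = 2*A - 19 = -19 + 2*A)
T = 34477 (T = 14039 - 1*(-20438) = 14039 + 20438 = 34477)
T + k(-146) = 34477 + (-19 + 2*(-146)) = 34477 + (-19 - 292) = 34477 - 311 = 34166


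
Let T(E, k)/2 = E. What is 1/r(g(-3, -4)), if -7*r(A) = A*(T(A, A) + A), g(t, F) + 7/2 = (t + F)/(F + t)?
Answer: -28/75 ≈ -0.37333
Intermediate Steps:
T(E, k) = 2*E
g(t, F) = -5/2 (g(t, F) = -7/2 + (t + F)/(F + t) = -7/2 + (F + t)/(F + t) = -7/2 + 1 = -5/2)
r(A) = -3*A**2/7 (r(A) = -A*(2*A + A)/7 = -A*3*A/7 = -3*A**2/7)
1/r(g(-3, -4)) = 1/(-3*(-5/2)**2/7) = 1/(-3/7*25/4) = 1/(-75/28) = -28/75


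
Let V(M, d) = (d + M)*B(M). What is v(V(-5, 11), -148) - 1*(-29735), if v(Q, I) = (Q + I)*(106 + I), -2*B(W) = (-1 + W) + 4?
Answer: 35699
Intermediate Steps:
B(W) = -3/2 - W/2 (B(W) = -((-1 + W) + 4)/2 = -(3 + W)/2 = -3/2 - W/2)
V(M, d) = (-3/2 - M/2)*(M + d) (V(M, d) = (d + M)*(-3/2 - M/2) = (M + d)*(-3/2 - M/2) = (-3/2 - M/2)*(M + d))
v(Q, I) = (106 + I)*(I + Q) (v(Q, I) = (I + Q)*(106 + I) = (106 + I)*(I + Q))
v(V(-5, 11), -148) - 1*(-29735) = ((-148)**2 + 106*(-148) + 106*(-(3 - 5)*(-5 + 11)/2) - (-74)*(3 - 5)*(-5 + 11)) - 1*(-29735) = (21904 - 15688 + 106*(-1/2*(-2)*6) - (-74)*(-2)*6) + 29735 = (21904 - 15688 + 106*6 - 148*6) + 29735 = (21904 - 15688 + 636 - 888) + 29735 = 5964 + 29735 = 35699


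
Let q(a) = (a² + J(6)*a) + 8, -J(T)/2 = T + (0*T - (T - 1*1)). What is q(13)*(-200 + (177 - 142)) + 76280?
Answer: 51365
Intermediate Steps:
J(T) = -2 (J(T) = -2*(T + (0*T - (T - 1*1))) = -2*(T + (0 - (T - 1))) = -2*(T + (0 - (-1 + T))) = -2*(T + (0 + (1 - T))) = -2*(T + (1 - T)) = -2*1 = -2)
q(a) = 8 + a² - 2*a (q(a) = (a² - 2*a) + 8 = 8 + a² - 2*a)
q(13)*(-200 + (177 - 142)) + 76280 = (8 + 13² - 2*13)*(-200 + (177 - 142)) + 76280 = (8 + 169 - 26)*(-200 + 35) + 76280 = 151*(-165) + 76280 = -24915 + 76280 = 51365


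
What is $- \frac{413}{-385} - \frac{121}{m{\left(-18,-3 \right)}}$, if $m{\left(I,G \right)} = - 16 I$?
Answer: $\frac{10337}{15840} \approx 0.65259$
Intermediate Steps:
$- \frac{413}{-385} - \frac{121}{m{\left(-18,-3 \right)}} = - \frac{413}{-385} - \frac{121}{\left(-16\right) \left(-18\right)} = \left(-413\right) \left(- \frac{1}{385}\right) - \frac{121}{288} = \frac{59}{55} - \frac{121}{288} = \frac{10337}{15840}$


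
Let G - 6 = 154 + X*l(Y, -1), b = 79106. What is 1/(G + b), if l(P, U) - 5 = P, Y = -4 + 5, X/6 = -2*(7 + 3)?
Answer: 1/78546 ≈ 1.2731e-5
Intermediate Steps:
X = -120 (X = 6*(-2*(7 + 3)) = 6*(-2*10) = 6*(-20) = -120)
Y = 1
l(P, U) = 5 + P
G = -560 (G = 6 + (154 - 120*(5 + 1)) = 6 + (154 - 120*6) = 6 + (154 - 720) = 6 - 566 = -560)
1/(G + b) = 1/(-560 + 79106) = 1/78546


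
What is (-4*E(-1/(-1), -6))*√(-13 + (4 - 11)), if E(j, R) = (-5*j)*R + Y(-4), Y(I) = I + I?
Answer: -176*I*√5 ≈ -393.55*I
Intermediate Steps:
Y(I) = 2*I
E(j, R) = -8 - 5*R*j (E(j, R) = (-5*j)*R + 2*(-4) = -5*R*j - 8 = -8 - 5*R*j)
(-4*E(-1/(-1), -6))*√(-13 + (4 - 11)) = (-4*(-8 - 5*(-6)*(-1/(-1))))*√(-13 + (4 - 11)) = (-4*(-8 - 5*(-6)*(-1*(-1))))*√(-13 - 7) = (-4*(-8 - 5*(-6)*1))*√(-20) = (-4*(-8 + 30))*(2*I*√5) = (-4*22)*(2*I*√5) = -176*I*√5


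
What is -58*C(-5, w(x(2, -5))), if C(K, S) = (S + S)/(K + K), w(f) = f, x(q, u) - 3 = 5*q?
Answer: 754/5 ≈ 150.80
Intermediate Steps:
x(q, u) = 3 + 5*q
C(K, S) = S/K (C(K, S) = (2*S)/((2*K)) = (2*S)*(1/(2*K)) = S/K)
-58*C(-5, w(x(2, -5))) = -58*(3 + 5*2)/(-5) = -58*(3 + 10)*(-1)/5 = -754*(-1)/5 = -58*(-13/5) = 754/5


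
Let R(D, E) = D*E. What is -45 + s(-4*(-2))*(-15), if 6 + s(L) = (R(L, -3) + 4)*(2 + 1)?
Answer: 945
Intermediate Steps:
s(L) = 6 - 9*L (s(L) = -6 + (L*(-3) + 4)*(2 + 1) = -6 + (-3*L + 4)*3 = -6 + (4 - 3*L)*3 = -6 + (12 - 9*L) = 6 - 9*L)
-45 + s(-4*(-2))*(-15) = -45 + (6 - (-36)*(-2))*(-15) = -45 + (6 - 9*8)*(-15) = -45 + (6 - 72)*(-15) = -45 - 66*(-15) = -45 + 990 = 945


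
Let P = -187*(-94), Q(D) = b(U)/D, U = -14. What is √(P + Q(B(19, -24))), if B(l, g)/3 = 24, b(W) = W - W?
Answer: √17578 ≈ 132.58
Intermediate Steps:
b(W) = 0
B(l, g) = 72 (B(l, g) = 3*24 = 72)
Q(D) = 0 (Q(D) = 0/D = 0)
P = 17578
√(P + Q(B(19, -24))) = √(17578 + 0) = √17578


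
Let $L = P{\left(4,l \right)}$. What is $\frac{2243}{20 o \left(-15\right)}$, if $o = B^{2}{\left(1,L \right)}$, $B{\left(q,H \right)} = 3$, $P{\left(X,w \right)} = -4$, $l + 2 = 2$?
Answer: $- \frac{2243}{2700} \approx -0.83074$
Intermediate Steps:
$l = 0$ ($l = -2 + 2 = 0$)
$L = -4$
$o = 9$ ($o = 3^{2} = 9$)
$\frac{2243}{20 o \left(-15\right)} = \frac{2243}{20 \cdot 9 \left(-15\right)} = \frac{2243}{180 \left(-15\right)} = \frac{2243}{-2700} = 2243 \left(- \frac{1}{2700}\right) = - \frac{2243}{2700}$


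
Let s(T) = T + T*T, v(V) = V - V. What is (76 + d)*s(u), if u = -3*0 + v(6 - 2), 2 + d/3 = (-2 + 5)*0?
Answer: 0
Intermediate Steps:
d = -6 (d = -6 + 3*((-2 + 5)*0) = -6 + 3*(3*0) = -6 + 3*0 = -6 + 0 = -6)
v(V) = 0
u = 0 (u = -3*0 + 0 = 0 + 0 = 0)
s(T) = T + T**2
(76 + d)*s(u) = (76 - 6)*(0*(1 + 0)) = 70*(0*1) = 70*0 = 0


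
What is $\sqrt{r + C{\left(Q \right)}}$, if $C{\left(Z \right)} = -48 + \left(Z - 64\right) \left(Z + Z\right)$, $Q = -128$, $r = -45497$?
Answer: $\sqrt{3607} \approx 60.058$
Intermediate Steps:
$C{\left(Z \right)} = -48 + 2 Z \left(-64 + Z\right)$ ($C{\left(Z \right)} = -48 + \left(-64 + Z\right) 2 Z = -48 + 2 Z \left(-64 + Z\right)$)
$\sqrt{r + C{\left(Q \right)}} = \sqrt{-45497 - \left(-16336 - 32768\right)} = \sqrt{-45497 + \left(-48 + 16384 + 2 \cdot 16384\right)} = \sqrt{-45497 + \left(-48 + 16384 + 32768\right)} = \sqrt{-45497 + 49104} = \sqrt{3607}$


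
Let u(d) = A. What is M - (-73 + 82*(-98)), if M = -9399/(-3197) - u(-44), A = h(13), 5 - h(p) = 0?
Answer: 25917887/3197 ≈ 8106.9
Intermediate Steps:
h(p) = 5 (h(p) = 5 - 1*0 = 5 + 0 = 5)
A = 5
u(d) = 5
M = -6586/3197 (M = -9399/(-3197) - 1*5 = -9399*(-1/3197) - 5 = 9399/3197 - 5 = -6586/3197 ≈ -2.0601)
M - (-73 + 82*(-98)) = -6586/3197 - (-73 + 82*(-98)) = -6586/3197 - (-73 - 8036) = -6586/3197 - 1*(-8109) = -6586/3197 + 8109 = 25917887/3197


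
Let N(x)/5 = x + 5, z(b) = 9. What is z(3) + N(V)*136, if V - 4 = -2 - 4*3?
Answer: -3391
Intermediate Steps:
V = -10 (V = 4 + (-2 - 4*3) = 4 + (-2 - 12) = 4 - 14 = -10)
N(x) = 25 + 5*x (N(x) = 5*(x + 5) = 5*(5 + x) = 25 + 5*x)
z(3) + N(V)*136 = 9 + (25 + 5*(-10))*136 = 9 + (25 - 50)*136 = 9 - 25*136 = 9 - 3400 = -3391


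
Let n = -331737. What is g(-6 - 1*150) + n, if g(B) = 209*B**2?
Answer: 4754487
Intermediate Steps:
g(-6 - 1*150) + n = 209*(-6 - 1*150)**2 - 331737 = 209*(-6 - 150)**2 - 331737 = 209*(-156)**2 - 331737 = 209*24336 - 331737 = 5086224 - 331737 = 4754487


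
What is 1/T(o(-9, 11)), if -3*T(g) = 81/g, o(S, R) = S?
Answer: ⅓ ≈ 0.33333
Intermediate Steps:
T(g) = -27/g
1/T(o(-9, 11)) = 1/(-27/(-9)) = 1/(-27*(-⅑)) = 1/3 = ⅓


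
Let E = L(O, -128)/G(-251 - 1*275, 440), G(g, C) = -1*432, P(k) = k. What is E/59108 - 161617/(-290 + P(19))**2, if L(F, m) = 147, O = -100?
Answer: -196516442599/89299555776 ≈ -2.2006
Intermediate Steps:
G(g, C) = -432
E = -49/144 (E = 147/(-432) = 147*(-1/432) = -49/144 ≈ -0.34028)
E/59108 - 161617/(-290 + P(19))**2 = -49/144/59108 - 161617/(-290 + 19)**2 = -49/144*1/59108 - 161617/((-271)**2) = -7/1215936 - 161617/73441 = -196516442599/89299555776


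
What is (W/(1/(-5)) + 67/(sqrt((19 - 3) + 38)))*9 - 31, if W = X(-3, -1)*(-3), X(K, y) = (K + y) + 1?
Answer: -436 + 67*sqrt(6)/2 ≈ -353.94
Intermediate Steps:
X(K, y) = 1 + K + y
W = 9 (W = (1 - 3 - 1)*(-3) = -3*(-3) = 9)
(W/(1/(-5)) + 67/(sqrt((19 - 3) + 38)))*9 - 31 = (9/(1/(-5)) + 67/(sqrt((19 - 3) + 38)))*9 - 31 = (9/(-1/5) + 67/(sqrt(16 + 38)))*9 - 31 = (9*(-5) + 67/(sqrt(54)))*9 - 31 = (-45 + 67/((3*sqrt(6))))*9 - 31 = (-45 + 67*(sqrt(6)/18))*9 - 31 = (-45 + 67*sqrt(6)/18)*9 - 31 = (-405 + 67*sqrt(6)/2) - 31 = -436 + 67*sqrt(6)/2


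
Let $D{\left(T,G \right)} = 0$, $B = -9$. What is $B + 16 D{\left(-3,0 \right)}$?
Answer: $-9$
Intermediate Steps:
$B + 16 D{\left(-3,0 \right)} = -9 + 16 \cdot 0 = -9 + 0 = -9$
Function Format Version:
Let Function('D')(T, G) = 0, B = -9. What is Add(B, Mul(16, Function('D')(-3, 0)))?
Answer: -9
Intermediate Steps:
Add(B, Mul(16, Function('D')(-3, 0))) = Add(-9, Mul(16, 0)) = Add(-9, 0) = -9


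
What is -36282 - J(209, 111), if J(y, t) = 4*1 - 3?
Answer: -36283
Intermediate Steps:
J(y, t) = 1 (J(y, t) = 4 - 3 = 1)
-36282 - J(209, 111) = -36282 - 1*1 = -36282 - 1 = -36283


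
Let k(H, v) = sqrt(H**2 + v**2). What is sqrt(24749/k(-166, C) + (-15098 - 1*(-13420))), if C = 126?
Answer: sqrt(-197829763192 + 134362321*sqrt(10858))/10858 ≈ 39.487*I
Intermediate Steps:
sqrt(24749/k(-166, C) + (-15098 - 1*(-13420))) = sqrt(24749/(sqrt((-166)**2 + 126**2)) + (-15098 - 1*(-13420))) = sqrt(24749/(sqrt(27556 + 15876)) + (-15098 + 13420)) = sqrt(24749/(sqrt(43432)) - 1678) = sqrt(24749/((2*sqrt(10858))) - 1678) = sqrt(24749*(sqrt(10858)/21716) - 1678) = sqrt(24749*sqrt(10858)/21716 - 1678) = sqrt(-1678 + 24749*sqrt(10858)/21716)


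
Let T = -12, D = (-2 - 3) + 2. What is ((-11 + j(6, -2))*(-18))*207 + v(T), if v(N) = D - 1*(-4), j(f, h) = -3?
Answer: 52165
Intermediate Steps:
D = -3 (D = -5 + 2 = -3)
v(N) = 1 (v(N) = -3 - 1*(-4) = -3 + 4 = 1)
((-11 + j(6, -2))*(-18))*207 + v(T) = ((-11 - 3)*(-18))*207 + 1 = -14*(-18)*207 + 1 = 252*207 + 1 = 52164 + 1 = 52165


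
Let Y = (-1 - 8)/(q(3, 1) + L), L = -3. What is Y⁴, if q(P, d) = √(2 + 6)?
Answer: 6561/(3 - 2*√2)⁴ ≈ 7.5714e+6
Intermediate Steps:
q(P, d) = 2*√2 (q(P, d) = √8 = 2*√2)
Y = -9/(-3 + 2*√2) (Y = (-1 - 8)/(2*√2 - 3) = -9/(-3 + 2*√2) ≈ 52.456)
Y⁴ = (27 + 18*√2)⁴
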